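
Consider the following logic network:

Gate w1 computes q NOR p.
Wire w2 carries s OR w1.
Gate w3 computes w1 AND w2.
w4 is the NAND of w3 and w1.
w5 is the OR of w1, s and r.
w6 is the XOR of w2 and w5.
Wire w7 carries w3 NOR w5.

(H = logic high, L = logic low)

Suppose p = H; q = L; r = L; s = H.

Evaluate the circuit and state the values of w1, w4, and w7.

w1 = q NOR p = L NOR H = L
w2 = s OR w1 = H OR L = H
w3 = w1 AND w2 = L AND H = L
w4 = w3 NAND w1 = L NAND L = H
w5 = w1 OR s OR r = L OR H OR L = H
w7 = w3 NOR w5 = L NOR H = L

w1 = L, w4 = H, w7 = L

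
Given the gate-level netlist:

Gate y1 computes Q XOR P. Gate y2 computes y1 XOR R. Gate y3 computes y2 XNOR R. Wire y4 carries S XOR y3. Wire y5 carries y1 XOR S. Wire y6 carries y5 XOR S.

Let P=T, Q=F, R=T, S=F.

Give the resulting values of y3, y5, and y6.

y3 = F; y5 = T; y6 = T

y1 = Q XOR P = F XOR T = T
y2 = y1 XOR R = T XOR T = F
y3 = y2 XNOR R = F XNOR T = F
y5 = y1 XOR S = T XOR F = T
y6 = y5 XOR S = T XOR F = T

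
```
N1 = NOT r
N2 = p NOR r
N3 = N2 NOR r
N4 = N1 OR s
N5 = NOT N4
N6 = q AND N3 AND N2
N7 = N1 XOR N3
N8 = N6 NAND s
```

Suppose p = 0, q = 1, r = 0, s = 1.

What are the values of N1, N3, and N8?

N1 = 1; N3 = 0; N8 = 1

N1 = NOT r = NOT 0 = 1
N2 = p NOR r = 0 NOR 0 = 1
N3 = N2 NOR r = 1 NOR 0 = 0
N6 = q AND N3 AND N2 = 1 AND 0 AND 1 = 0
N8 = N6 NAND s = 0 NAND 1 = 1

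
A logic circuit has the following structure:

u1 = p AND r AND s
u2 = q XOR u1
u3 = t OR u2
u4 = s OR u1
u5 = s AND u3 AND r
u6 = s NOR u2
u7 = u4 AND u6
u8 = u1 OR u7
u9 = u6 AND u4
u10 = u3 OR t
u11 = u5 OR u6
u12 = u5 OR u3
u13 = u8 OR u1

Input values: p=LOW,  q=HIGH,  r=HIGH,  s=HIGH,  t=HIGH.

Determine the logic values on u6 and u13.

u6 = LOW, u13 = LOW

u1 = p AND r AND s = LOW AND HIGH AND HIGH = LOW
u2 = q XOR u1 = HIGH XOR LOW = HIGH
u4 = s OR u1 = HIGH OR LOW = HIGH
u6 = s NOR u2 = HIGH NOR HIGH = LOW
u7 = u4 AND u6 = HIGH AND LOW = LOW
u8 = u1 OR u7 = LOW OR LOW = LOW
u13 = u8 OR u1 = LOW OR LOW = LOW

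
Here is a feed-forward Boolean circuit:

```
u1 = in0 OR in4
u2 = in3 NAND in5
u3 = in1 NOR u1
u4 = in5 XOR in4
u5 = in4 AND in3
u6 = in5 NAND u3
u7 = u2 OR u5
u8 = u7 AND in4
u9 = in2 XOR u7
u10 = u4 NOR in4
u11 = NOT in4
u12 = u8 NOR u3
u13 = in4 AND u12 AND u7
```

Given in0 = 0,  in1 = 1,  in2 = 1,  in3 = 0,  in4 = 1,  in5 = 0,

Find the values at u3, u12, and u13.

u3 = 0; u12 = 0; u13 = 0

u1 = in0 OR in4 = 0 OR 1 = 1
u2 = in3 NAND in5 = 0 NAND 0 = 1
u3 = in1 NOR u1 = 1 NOR 1 = 0
u5 = in4 AND in3 = 1 AND 0 = 0
u7 = u2 OR u5 = 1 OR 0 = 1
u8 = u7 AND in4 = 1 AND 1 = 1
u12 = u8 NOR u3 = 1 NOR 0 = 0
u13 = in4 AND u12 AND u7 = 1 AND 0 AND 1 = 0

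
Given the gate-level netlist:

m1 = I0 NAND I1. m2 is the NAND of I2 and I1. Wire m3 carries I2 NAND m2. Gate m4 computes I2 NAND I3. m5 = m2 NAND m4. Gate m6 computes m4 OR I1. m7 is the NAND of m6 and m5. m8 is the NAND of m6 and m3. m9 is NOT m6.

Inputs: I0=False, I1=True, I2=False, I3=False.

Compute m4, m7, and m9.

m2 = I2 NAND I1 = False NAND True = True
m4 = I2 NAND I3 = False NAND False = True
m5 = m2 NAND m4 = True NAND True = False
m6 = m4 OR I1 = True OR True = True
m7 = m6 NAND m5 = True NAND False = True
m9 = NOT m6 = NOT True = False

m4 = True; m7 = True; m9 = False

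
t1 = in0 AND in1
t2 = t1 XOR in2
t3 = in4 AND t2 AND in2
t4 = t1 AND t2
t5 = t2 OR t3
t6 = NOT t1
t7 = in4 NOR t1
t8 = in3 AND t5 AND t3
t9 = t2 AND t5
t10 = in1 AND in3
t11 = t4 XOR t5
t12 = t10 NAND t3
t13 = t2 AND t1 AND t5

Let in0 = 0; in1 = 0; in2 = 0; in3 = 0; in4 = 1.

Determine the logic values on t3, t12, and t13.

t3 = 0, t12 = 1, t13 = 0

t1 = in0 AND in1 = 0 AND 0 = 0
t2 = t1 XOR in2 = 0 XOR 0 = 0
t3 = in4 AND t2 AND in2 = 1 AND 0 AND 0 = 0
t5 = t2 OR t3 = 0 OR 0 = 0
t10 = in1 AND in3 = 0 AND 0 = 0
t12 = t10 NAND t3 = 0 NAND 0 = 1
t13 = t2 AND t1 AND t5 = 0 AND 0 AND 0 = 0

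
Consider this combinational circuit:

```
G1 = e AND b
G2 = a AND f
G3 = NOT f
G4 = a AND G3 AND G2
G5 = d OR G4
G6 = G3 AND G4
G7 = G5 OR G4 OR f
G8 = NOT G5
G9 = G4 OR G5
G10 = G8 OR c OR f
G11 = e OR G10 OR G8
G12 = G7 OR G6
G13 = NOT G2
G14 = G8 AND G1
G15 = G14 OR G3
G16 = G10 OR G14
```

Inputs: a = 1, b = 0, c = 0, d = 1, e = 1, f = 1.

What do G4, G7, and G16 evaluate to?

G1 = e AND b = 1 AND 0 = 0
G2 = a AND f = 1 AND 1 = 1
G3 = NOT f = NOT 1 = 0
G4 = a AND G3 AND G2 = 1 AND 0 AND 1 = 0
G5 = d OR G4 = 1 OR 0 = 1
G7 = G5 OR G4 OR f = 1 OR 0 OR 1 = 1
G8 = NOT G5 = NOT 1 = 0
G10 = G8 OR c OR f = 0 OR 0 OR 1 = 1
G14 = G8 AND G1 = 0 AND 0 = 0
G16 = G10 OR G14 = 1 OR 0 = 1

G4 = 0, G7 = 1, G16 = 1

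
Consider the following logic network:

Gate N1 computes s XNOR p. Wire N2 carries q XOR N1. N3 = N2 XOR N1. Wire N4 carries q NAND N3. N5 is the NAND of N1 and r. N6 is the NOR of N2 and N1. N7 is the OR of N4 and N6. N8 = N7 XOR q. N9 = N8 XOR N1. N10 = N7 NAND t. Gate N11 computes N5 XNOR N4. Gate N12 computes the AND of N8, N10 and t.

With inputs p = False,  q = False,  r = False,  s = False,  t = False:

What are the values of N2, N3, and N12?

N1 = s XNOR p = False XNOR False = True
N2 = q XOR N1 = False XOR True = True
N3 = N2 XOR N1 = True XOR True = False
N4 = q NAND N3 = False NAND False = True
N6 = N2 NOR N1 = True NOR True = False
N7 = N4 OR N6 = True OR False = True
N8 = N7 XOR q = True XOR False = True
N10 = N7 NAND t = True NAND False = True
N12 = N8 AND N10 AND t = True AND True AND False = False

N2 = True, N3 = False, N12 = False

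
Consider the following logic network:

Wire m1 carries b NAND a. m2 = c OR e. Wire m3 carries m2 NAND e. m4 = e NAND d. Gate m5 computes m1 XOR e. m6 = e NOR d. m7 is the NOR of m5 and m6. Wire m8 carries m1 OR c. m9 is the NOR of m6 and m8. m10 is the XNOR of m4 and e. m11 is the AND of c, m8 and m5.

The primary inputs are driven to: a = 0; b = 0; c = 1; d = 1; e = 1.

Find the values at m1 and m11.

m1 = 1, m11 = 0

m1 = b NAND a = 0 NAND 0 = 1
m5 = m1 XOR e = 1 XOR 1 = 0
m8 = m1 OR c = 1 OR 1 = 1
m11 = c AND m8 AND m5 = 1 AND 1 AND 0 = 0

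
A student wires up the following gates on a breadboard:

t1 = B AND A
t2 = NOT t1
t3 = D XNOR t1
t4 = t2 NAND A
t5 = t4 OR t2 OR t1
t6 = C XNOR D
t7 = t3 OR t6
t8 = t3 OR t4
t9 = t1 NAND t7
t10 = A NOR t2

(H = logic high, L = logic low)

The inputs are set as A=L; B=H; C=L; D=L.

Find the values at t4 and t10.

t4 = H  t10 = L

t1 = B AND A = H AND L = L
t2 = NOT t1 = NOT L = H
t4 = t2 NAND A = H NAND L = H
t10 = A NOR t2 = L NOR H = L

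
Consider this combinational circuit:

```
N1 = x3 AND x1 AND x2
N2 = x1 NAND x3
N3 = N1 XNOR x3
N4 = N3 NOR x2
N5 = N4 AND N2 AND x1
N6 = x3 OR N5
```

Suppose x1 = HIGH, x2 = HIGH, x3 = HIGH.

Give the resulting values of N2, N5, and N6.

N2 = LOW, N5 = LOW, N6 = HIGH

N1 = x3 AND x1 AND x2 = HIGH AND HIGH AND HIGH = HIGH
N2 = x1 NAND x3 = HIGH NAND HIGH = LOW
N3 = N1 XNOR x3 = HIGH XNOR HIGH = HIGH
N4 = N3 NOR x2 = HIGH NOR HIGH = LOW
N5 = N4 AND N2 AND x1 = LOW AND LOW AND HIGH = LOW
N6 = x3 OR N5 = HIGH OR LOW = HIGH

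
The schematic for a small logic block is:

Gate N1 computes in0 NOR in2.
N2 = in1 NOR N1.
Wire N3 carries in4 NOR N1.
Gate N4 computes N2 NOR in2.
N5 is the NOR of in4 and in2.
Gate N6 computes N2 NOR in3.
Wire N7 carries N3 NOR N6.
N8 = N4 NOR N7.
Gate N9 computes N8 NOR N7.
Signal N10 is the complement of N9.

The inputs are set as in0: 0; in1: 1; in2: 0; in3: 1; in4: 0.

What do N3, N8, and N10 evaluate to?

N1 = in0 NOR in2 = 0 NOR 0 = 1
N2 = in1 NOR N1 = 1 NOR 1 = 0
N3 = in4 NOR N1 = 0 NOR 1 = 0
N4 = N2 NOR in2 = 0 NOR 0 = 1
N6 = N2 NOR in3 = 0 NOR 1 = 0
N7 = N3 NOR N6 = 0 NOR 0 = 1
N8 = N4 NOR N7 = 1 NOR 1 = 0
N9 = N8 NOR N7 = 0 NOR 1 = 0
N10 = NOT N9 = NOT 0 = 1

N3 = 0, N8 = 0, N10 = 1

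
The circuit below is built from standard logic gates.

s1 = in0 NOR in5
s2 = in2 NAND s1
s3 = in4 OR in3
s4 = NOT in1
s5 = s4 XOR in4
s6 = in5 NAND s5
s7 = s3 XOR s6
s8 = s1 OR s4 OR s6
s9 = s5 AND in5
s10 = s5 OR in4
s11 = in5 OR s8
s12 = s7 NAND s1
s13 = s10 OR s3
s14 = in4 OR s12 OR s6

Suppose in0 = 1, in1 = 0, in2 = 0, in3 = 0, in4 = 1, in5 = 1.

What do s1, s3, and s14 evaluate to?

s1 = 0; s3 = 1; s14 = 1

s1 = in0 NOR in5 = 1 NOR 1 = 0
s3 = in4 OR in3 = 1 OR 0 = 1
s4 = NOT in1 = NOT 0 = 1
s5 = s4 XOR in4 = 1 XOR 1 = 0
s6 = in5 NAND s5 = 1 NAND 0 = 1
s7 = s3 XOR s6 = 1 XOR 1 = 0
s12 = s7 NAND s1 = 0 NAND 0 = 1
s14 = in4 OR s12 OR s6 = 1 OR 1 OR 1 = 1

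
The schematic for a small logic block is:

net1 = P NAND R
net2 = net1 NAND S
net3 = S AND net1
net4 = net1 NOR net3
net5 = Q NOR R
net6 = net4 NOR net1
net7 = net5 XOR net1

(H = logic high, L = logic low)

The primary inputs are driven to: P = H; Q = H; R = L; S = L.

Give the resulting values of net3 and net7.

net3 = L; net7 = H

net1 = P NAND R = H NAND L = H
net3 = S AND net1 = L AND H = L
net5 = Q NOR R = H NOR L = L
net7 = net5 XOR net1 = L XOR H = H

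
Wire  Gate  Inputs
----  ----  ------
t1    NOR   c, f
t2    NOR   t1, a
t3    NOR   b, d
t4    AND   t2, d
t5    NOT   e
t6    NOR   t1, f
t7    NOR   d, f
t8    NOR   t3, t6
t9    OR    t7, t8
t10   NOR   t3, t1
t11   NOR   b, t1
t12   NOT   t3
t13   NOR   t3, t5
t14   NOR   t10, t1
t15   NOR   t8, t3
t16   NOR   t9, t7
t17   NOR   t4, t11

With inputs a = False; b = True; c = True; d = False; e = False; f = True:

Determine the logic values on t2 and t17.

t2 = True  t17 = True

t1 = c NOR f = True NOR True = False
t2 = t1 NOR a = False NOR False = True
t4 = t2 AND d = True AND False = False
t11 = b NOR t1 = True NOR False = False
t17 = t4 NOR t11 = False NOR False = True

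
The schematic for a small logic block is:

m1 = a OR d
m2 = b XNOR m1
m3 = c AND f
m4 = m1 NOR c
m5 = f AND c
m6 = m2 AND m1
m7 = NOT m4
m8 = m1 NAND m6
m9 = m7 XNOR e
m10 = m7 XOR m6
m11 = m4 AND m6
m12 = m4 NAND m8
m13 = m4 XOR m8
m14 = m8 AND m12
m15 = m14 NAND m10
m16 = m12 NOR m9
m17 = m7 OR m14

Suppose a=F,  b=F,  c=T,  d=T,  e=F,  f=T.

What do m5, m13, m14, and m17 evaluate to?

m5 = T, m13 = T, m14 = T, m17 = T

m1 = a OR d = F OR T = T
m2 = b XNOR m1 = F XNOR T = F
m4 = m1 NOR c = T NOR T = F
m5 = f AND c = T AND T = T
m6 = m2 AND m1 = F AND T = F
m7 = NOT m4 = NOT F = T
m8 = m1 NAND m6 = T NAND F = T
m12 = m4 NAND m8 = F NAND T = T
m13 = m4 XOR m8 = F XOR T = T
m14 = m8 AND m12 = T AND T = T
m17 = m7 OR m14 = T OR T = T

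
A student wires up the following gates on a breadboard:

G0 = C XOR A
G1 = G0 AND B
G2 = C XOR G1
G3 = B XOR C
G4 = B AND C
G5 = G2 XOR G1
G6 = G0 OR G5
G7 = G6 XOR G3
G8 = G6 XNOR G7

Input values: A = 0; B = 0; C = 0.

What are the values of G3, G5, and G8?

G3 = 0; G5 = 0; G8 = 1

G0 = C XOR A = 0 XOR 0 = 0
G1 = G0 AND B = 0 AND 0 = 0
G2 = C XOR G1 = 0 XOR 0 = 0
G3 = B XOR C = 0 XOR 0 = 0
G5 = G2 XOR G1 = 0 XOR 0 = 0
G6 = G0 OR G5 = 0 OR 0 = 0
G7 = G6 XOR G3 = 0 XOR 0 = 0
G8 = G6 XNOR G7 = 0 XNOR 0 = 1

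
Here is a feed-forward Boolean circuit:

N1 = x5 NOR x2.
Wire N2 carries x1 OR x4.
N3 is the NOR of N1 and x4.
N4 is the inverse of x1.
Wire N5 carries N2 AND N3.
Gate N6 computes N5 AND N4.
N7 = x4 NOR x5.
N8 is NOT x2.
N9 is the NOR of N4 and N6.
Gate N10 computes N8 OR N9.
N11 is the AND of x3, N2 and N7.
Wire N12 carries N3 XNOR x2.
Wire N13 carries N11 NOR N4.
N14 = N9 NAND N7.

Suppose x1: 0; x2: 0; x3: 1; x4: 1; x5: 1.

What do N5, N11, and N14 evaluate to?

N5 = 0; N11 = 0; N14 = 1

N1 = x5 NOR x2 = 1 NOR 0 = 0
N2 = x1 OR x4 = 0 OR 1 = 1
N3 = N1 NOR x4 = 0 NOR 1 = 0
N4 = NOT x1 = NOT 0 = 1
N5 = N2 AND N3 = 1 AND 0 = 0
N6 = N5 AND N4 = 0 AND 1 = 0
N7 = x4 NOR x5 = 1 NOR 1 = 0
N9 = N4 NOR N6 = 1 NOR 0 = 0
N11 = x3 AND N2 AND N7 = 1 AND 1 AND 0 = 0
N14 = N9 NAND N7 = 0 NAND 0 = 1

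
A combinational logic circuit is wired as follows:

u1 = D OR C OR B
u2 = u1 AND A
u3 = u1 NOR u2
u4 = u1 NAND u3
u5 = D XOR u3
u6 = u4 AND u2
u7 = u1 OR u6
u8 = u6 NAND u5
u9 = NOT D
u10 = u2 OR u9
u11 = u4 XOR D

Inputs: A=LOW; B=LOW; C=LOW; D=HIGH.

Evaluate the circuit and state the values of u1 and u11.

u1 = HIGH, u11 = LOW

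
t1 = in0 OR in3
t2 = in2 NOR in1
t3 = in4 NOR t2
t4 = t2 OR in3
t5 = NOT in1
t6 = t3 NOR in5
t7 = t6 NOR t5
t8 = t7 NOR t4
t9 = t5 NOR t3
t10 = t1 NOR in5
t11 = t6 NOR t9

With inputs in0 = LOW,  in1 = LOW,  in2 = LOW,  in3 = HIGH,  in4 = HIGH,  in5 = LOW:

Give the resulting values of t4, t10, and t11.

t4 = HIGH, t10 = LOW, t11 = LOW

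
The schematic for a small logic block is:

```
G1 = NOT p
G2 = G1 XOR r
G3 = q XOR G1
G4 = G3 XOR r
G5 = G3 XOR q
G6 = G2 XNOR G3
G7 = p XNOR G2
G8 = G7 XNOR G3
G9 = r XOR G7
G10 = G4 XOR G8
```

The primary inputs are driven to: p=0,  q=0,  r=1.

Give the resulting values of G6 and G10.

G6 = 0, G10 = 1

G1 = NOT p = NOT 0 = 1
G2 = G1 XOR r = 1 XOR 1 = 0
G3 = q XOR G1 = 0 XOR 1 = 1
G4 = G3 XOR r = 1 XOR 1 = 0
G6 = G2 XNOR G3 = 0 XNOR 1 = 0
G7 = p XNOR G2 = 0 XNOR 0 = 1
G8 = G7 XNOR G3 = 1 XNOR 1 = 1
G10 = G4 XOR G8 = 0 XOR 1 = 1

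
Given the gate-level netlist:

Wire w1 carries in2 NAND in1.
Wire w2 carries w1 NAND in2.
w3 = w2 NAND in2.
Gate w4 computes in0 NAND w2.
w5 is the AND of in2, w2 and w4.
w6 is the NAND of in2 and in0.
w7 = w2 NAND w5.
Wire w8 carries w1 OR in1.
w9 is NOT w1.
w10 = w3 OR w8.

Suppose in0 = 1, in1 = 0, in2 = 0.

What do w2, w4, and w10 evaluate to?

w1 = in2 NAND in1 = 0 NAND 0 = 1
w2 = w1 NAND in2 = 1 NAND 0 = 1
w3 = w2 NAND in2 = 1 NAND 0 = 1
w4 = in0 NAND w2 = 1 NAND 1 = 0
w8 = w1 OR in1 = 1 OR 0 = 1
w10 = w3 OR w8 = 1 OR 1 = 1

w2 = 1, w4 = 0, w10 = 1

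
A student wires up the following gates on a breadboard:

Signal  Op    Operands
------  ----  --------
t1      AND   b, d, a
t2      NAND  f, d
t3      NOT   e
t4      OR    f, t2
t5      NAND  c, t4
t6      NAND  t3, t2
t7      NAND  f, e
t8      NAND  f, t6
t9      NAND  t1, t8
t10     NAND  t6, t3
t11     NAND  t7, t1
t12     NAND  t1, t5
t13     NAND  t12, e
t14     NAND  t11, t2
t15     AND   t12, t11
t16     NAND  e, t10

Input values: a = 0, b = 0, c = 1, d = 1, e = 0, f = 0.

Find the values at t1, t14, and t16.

t1 = b AND d AND a = 0 AND 1 AND 0 = 0
t2 = f NAND d = 0 NAND 1 = 1
t3 = NOT e = NOT 0 = 1
t6 = t3 NAND t2 = 1 NAND 1 = 0
t7 = f NAND e = 0 NAND 0 = 1
t10 = t6 NAND t3 = 0 NAND 1 = 1
t11 = t7 NAND t1 = 1 NAND 0 = 1
t14 = t11 NAND t2 = 1 NAND 1 = 0
t16 = e NAND t10 = 0 NAND 1 = 1

t1 = 0, t14 = 0, t16 = 1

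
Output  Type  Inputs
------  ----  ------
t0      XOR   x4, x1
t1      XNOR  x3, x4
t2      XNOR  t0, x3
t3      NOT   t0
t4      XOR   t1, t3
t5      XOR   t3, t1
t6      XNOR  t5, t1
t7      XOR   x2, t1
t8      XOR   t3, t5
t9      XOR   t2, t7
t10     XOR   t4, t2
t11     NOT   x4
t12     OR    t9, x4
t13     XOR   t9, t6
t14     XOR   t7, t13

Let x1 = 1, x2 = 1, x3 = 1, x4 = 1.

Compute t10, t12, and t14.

t0 = x4 XOR x1 = 1 XOR 1 = 0
t1 = x3 XNOR x4 = 1 XNOR 1 = 1
t2 = t0 XNOR x3 = 0 XNOR 1 = 0
t3 = NOT t0 = NOT 0 = 1
t4 = t1 XOR t3 = 1 XOR 1 = 0
t5 = t3 XOR t1 = 1 XOR 1 = 0
t6 = t5 XNOR t1 = 0 XNOR 1 = 0
t7 = x2 XOR t1 = 1 XOR 1 = 0
t9 = t2 XOR t7 = 0 XOR 0 = 0
t10 = t4 XOR t2 = 0 XOR 0 = 0
t12 = t9 OR x4 = 0 OR 1 = 1
t13 = t9 XOR t6 = 0 XOR 0 = 0
t14 = t7 XOR t13 = 0 XOR 0 = 0

t10 = 0; t12 = 1; t14 = 0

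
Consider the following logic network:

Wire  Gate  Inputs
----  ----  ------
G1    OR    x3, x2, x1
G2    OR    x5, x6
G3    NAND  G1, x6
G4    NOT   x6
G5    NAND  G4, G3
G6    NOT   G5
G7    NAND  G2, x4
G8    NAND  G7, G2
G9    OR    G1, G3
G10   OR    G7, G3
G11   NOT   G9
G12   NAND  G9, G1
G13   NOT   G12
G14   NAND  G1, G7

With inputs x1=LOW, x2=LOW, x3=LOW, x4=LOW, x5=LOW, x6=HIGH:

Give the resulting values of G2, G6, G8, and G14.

G2 = HIGH, G6 = LOW, G8 = LOW, G14 = HIGH

G1 = x3 OR x2 OR x1 = LOW OR LOW OR LOW = LOW
G2 = x5 OR x6 = LOW OR HIGH = HIGH
G3 = G1 NAND x6 = LOW NAND HIGH = HIGH
G4 = NOT x6 = NOT HIGH = LOW
G5 = G4 NAND G3 = LOW NAND HIGH = HIGH
G6 = NOT G5 = NOT HIGH = LOW
G7 = G2 NAND x4 = HIGH NAND LOW = HIGH
G8 = G7 NAND G2 = HIGH NAND HIGH = LOW
G14 = G1 NAND G7 = LOW NAND HIGH = HIGH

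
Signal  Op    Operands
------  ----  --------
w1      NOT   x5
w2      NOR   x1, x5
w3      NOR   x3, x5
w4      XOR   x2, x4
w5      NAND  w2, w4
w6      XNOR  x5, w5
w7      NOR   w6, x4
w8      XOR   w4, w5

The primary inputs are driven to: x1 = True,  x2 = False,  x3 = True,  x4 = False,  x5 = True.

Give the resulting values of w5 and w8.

w2 = x1 NOR x5 = True NOR True = False
w4 = x2 XOR x4 = False XOR False = False
w5 = w2 NAND w4 = False NAND False = True
w8 = w4 XOR w5 = False XOR True = True

w5 = True, w8 = True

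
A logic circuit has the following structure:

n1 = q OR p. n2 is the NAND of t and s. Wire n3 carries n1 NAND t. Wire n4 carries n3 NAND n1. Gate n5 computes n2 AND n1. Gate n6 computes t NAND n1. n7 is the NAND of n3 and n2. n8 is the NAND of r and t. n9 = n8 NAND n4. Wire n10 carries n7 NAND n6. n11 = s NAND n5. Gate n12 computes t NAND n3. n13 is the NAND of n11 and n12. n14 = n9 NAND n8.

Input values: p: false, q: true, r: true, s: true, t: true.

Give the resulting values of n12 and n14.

n1 = q OR p = true OR false = true
n3 = n1 NAND t = true NAND true = false
n4 = n3 NAND n1 = false NAND true = true
n8 = r NAND t = true NAND true = false
n9 = n8 NAND n4 = false NAND true = true
n12 = t NAND n3 = true NAND false = true
n14 = n9 NAND n8 = true NAND false = true

n12 = true  n14 = true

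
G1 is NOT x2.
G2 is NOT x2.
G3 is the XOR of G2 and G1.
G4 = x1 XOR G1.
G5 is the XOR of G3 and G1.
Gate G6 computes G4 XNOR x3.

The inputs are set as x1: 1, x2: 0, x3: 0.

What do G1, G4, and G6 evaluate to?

G1 = 1; G4 = 0; G6 = 1

G1 = NOT x2 = NOT 0 = 1
G4 = x1 XOR G1 = 1 XOR 1 = 0
G6 = G4 XNOR x3 = 0 XNOR 0 = 1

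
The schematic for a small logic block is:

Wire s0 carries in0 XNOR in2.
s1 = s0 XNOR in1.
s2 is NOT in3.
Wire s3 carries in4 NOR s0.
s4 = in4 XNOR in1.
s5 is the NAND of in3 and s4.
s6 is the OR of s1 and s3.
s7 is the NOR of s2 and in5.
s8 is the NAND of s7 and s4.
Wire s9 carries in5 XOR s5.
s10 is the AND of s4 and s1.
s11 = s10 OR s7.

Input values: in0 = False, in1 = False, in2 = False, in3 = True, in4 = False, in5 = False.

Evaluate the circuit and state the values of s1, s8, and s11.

s1 = False, s8 = False, s11 = True

s0 = in0 XNOR in2 = False XNOR False = True
s1 = s0 XNOR in1 = True XNOR False = False
s2 = NOT in3 = NOT True = False
s4 = in4 XNOR in1 = False XNOR False = True
s7 = s2 NOR in5 = False NOR False = True
s8 = s7 NAND s4 = True NAND True = False
s10 = s4 AND s1 = True AND False = False
s11 = s10 OR s7 = False OR True = True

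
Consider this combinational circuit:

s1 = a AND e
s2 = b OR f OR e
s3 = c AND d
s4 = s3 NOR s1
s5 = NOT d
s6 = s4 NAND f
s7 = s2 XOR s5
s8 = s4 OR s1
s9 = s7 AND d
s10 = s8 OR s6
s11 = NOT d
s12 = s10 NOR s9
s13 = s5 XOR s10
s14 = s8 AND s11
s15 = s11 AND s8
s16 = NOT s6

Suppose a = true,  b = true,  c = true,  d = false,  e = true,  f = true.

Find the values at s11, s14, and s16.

s1 = a AND e = true AND true = true
s3 = c AND d = true AND false = false
s4 = s3 NOR s1 = false NOR true = false
s6 = s4 NAND f = false NAND true = true
s8 = s4 OR s1 = false OR true = true
s11 = NOT d = NOT false = true
s14 = s8 AND s11 = true AND true = true
s16 = NOT s6 = NOT true = false

s11 = true  s14 = true  s16 = false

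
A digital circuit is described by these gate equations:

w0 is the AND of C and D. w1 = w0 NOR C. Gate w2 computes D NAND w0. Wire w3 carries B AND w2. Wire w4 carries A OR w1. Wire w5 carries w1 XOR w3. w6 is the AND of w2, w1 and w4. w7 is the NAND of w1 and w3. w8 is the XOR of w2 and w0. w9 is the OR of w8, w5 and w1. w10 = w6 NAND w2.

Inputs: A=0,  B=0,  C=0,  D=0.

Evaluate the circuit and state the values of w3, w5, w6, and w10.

w3 = 0  w5 = 1  w6 = 1  w10 = 0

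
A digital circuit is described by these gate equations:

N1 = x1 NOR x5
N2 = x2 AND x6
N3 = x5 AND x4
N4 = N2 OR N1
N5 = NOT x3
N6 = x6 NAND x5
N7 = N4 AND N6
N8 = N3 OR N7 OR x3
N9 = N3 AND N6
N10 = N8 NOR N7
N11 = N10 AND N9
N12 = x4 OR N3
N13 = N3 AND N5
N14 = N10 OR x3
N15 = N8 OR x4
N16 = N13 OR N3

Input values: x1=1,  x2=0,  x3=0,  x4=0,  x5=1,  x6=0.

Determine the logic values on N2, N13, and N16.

N2 = x2 AND x6 = 0 AND 0 = 0
N3 = x5 AND x4 = 1 AND 0 = 0
N5 = NOT x3 = NOT 0 = 1
N13 = N3 AND N5 = 0 AND 1 = 0
N16 = N13 OR N3 = 0 OR 0 = 0

N2 = 0  N13 = 0  N16 = 0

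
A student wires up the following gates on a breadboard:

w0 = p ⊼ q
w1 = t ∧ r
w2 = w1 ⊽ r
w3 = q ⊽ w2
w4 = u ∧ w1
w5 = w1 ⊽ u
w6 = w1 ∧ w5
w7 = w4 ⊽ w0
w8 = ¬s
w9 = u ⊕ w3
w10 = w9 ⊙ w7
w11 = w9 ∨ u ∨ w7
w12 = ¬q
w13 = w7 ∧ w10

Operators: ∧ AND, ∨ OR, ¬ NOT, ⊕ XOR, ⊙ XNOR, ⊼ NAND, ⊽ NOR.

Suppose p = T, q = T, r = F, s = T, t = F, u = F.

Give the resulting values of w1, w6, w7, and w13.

w1 = F; w6 = F; w7 = T; w13 = F

w0 = p NAND q = T NAND T = F
w1 = t AND r = F AND F = F
w2 = w1 NOR r = F NOR F = T
w3 = q NOR w2 = T NOR T = F
w4 = u AND w1 = F AND F = F
w5 = w1 NOR u = F NOR F = T
w6 = w1 AND w5 = F AND T = F
w7 = w4 NOR w0 = F NOR F = T
w9 = u XOR w3 = F XOR F = F
w10 = w9 XNOR w7 = F XNOR T = F
w13 = w7 AND w10 = T AND F = F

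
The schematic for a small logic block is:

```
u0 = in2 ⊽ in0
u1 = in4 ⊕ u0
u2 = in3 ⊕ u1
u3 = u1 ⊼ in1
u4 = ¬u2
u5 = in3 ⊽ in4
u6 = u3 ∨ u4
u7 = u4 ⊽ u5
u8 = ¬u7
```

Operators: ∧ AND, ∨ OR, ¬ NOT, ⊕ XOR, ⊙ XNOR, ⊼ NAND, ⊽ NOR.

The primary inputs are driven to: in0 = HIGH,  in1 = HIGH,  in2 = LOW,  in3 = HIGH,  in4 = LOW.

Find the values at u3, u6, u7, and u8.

u3 = HIGH, u6 = HIGH, u7 = HIGH, u8 = LOW

u0 = in2 NOR in0 = LOW NOR HIGH = LOW
u1 = in4 XOR u0 = LOW XOR LOW = LOW
u2 = in3 XOR u1 = HIGH XOR LOW = HIGH
u3 = u1 NAND in1 = LOW NAND HIGH = HIGH
u4 = NOT u2 = NOT HIGH = LOW
u5 = in3 NOR in4 = HIGH NOR LOW = LOW
u6 = u3 OR u4 = HIGH OR LOW = HIGH
u7 = u4 NOR u5 = LOW NOR LOW = HIGH
u8 = NOT u7 = NOT HIGH = LOW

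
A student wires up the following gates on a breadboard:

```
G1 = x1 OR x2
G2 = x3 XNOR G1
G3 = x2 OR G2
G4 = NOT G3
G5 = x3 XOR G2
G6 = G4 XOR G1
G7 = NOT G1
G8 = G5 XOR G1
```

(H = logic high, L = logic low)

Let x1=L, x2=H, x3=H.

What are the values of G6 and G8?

G1 = x1 OR x2 = L OR H = H
G2 = x3 XNOR G1 = H XNOR H = H
G3 = x2 OR G2 = H OR H = H
G4 = NOT G3 = NOT H = L
G5 = x3 XOR G2 = H XOR H = L
G6 = G4 XOR G1 = L XOR H = H
G8 = G5 XOR G1 = L XOR H = H

G6 = H, G8 = H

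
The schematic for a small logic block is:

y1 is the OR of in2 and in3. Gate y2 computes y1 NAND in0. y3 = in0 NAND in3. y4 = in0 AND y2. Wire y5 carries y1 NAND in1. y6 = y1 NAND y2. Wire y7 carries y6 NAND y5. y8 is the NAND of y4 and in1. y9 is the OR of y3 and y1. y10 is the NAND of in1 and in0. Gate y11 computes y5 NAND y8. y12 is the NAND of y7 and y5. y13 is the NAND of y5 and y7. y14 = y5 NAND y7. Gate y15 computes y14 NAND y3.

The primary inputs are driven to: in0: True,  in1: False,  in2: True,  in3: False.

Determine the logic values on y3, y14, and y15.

y1 = in2 OR in3 = True OR False = True
y2 = y1 NAND in0 = True NAND True = False
y3 = in0 NAND in3 = True NAND False = True
y5 = y1 NAND in1 = True NAND False = True
y6 = y1 NAND y2 = True NAND False = True
y7 = y6 NAND y5 = True NAND True = False
y14 = y5 NAND y7 = True NAND False = True
y15 = y14 NAND y3 = True NAND True = False

y3 = True, y14 = True, y15 = False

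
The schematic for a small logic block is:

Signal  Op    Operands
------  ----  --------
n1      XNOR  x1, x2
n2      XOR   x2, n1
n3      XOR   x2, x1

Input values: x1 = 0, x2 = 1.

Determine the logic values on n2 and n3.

n2 = 1; n3 = 1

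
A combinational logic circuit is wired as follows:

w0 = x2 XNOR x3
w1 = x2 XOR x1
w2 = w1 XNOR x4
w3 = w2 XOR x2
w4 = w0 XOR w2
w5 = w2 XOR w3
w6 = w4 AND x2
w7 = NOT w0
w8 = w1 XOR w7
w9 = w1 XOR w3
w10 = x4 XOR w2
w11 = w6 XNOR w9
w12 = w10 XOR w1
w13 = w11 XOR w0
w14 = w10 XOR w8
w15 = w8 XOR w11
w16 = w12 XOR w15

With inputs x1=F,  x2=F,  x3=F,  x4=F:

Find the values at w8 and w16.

w0 = x2 XNOR x3 = F XNOR F = T
w1 = x2 XOR x1 = F XOR F = F
w2 = w1 XNOR x4 = F XNOR F = T
w3 = w2 XOR x2 = T XOR F = T
w4 = w0 XOR w2 = T XOR T = F
w6 = w4 AND x2 = F AND F = F
w7 = NOT w0 = NOT T = F
w8 = w1 XOR w7 = F XOR F = F
w9 = w1 XOR w3 = F XOR T = T
w10 = x4 XOR w2 = F XOR T = T
w11 = w6 XNOR w9 = F XNOR T = F
w12 = w10 XOR w1 = T XOR F = T
w15 = w8 XOR w11 = F XOR F = F
w16 = w12 XOR w15 = T XOR F = T

w8 = F, w16 = T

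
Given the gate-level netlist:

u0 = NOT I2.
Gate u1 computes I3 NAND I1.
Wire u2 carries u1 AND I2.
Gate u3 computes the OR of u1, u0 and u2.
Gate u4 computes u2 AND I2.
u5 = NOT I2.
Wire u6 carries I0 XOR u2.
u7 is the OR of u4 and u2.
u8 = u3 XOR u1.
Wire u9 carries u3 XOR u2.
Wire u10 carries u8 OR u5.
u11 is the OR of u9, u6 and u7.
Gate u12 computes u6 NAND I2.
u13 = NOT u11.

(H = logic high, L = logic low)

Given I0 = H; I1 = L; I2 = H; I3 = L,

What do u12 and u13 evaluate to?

u12 = H, u13 = L

u0 = NOT I2 = NOT H = L
u1 = I3 NAND I1 = L NAND L = H
u2 = u1 AND I2 = H AND H = H
u3 = u1 OR u0 OR u2 = H OR L OR H = H
u4 = u2 AND I2 = H AND H = H
u6 = I0 XOR u2 = H XOR H = L
u7 = u4 OR u2 = H OR H = H
u9 = u3 XOR u2 = H XOR H = L
u11 = u9 OR u6 OR u7 = L OR L OR H = H
u12 = u6 NAND I2 = L NAND H = H
u13 = NOT u11 = NOT H = L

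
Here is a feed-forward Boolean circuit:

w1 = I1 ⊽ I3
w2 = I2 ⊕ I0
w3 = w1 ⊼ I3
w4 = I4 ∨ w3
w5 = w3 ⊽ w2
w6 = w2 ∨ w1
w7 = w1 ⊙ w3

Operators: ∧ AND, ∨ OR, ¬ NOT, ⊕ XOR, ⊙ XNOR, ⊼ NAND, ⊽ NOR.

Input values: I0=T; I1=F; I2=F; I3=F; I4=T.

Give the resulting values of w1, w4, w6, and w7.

w1 = I1 NOR I3 = F NOR F = T
w2 = I2 XOR I0 = F XOR T = T
w3 = w1 NAND I3 = T NAND F = T
w4 = I4 OR w3 = T OR T = T
w6 = w2 OR w1 = T OR T = T
w7 = w1 XNOR w3 = T XNOR T = T

w1 = T  w4 = T  w6 = T  w7 = T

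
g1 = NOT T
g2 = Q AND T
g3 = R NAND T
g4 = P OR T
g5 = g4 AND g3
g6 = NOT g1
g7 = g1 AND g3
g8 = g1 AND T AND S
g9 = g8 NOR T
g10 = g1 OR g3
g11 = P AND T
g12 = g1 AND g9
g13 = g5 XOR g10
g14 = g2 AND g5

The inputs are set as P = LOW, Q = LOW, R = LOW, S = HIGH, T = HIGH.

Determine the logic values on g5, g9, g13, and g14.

g5 = HIGH  g9 = LOW  g13 = LOW  g14 = LOW

g1 = NOT T = NOT HIGH = LOW
g2 = Q AND T = LOW AND HIGH = LOW
g3 = R NAND T = LOW NAND HIGH = HIGH
g4 = P OR T = LOW OR HIGH = HIGH
g5 = g4 AND g3 = HIGH AND HIGH = HIGH
g8 = g1 AND T AND S = LOW AND HIGH AND HIGH = LOW
g9 = g8 NOR T = LOW NOR HIGH = LOW
g10 = g1 OR g3 = LOW OR HIGH = HIGH
g13 = g5 XOR g10 = HIGH XOR HIGH = LOW
g14 = g2 AND g5 = LOW AND HIGH = LOW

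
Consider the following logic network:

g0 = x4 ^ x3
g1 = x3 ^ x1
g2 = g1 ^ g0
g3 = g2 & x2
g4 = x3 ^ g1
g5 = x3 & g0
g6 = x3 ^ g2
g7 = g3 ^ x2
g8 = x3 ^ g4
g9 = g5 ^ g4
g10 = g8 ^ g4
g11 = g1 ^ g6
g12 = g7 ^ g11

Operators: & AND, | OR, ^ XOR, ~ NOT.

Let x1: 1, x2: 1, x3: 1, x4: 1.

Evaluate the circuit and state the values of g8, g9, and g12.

g0 = x4 XOR x3 = 1 XOR 1 = 0
g1 = x3 XOR x1 = 1 XOR 1 = 0
g2 = g1 XOR g0 = 0 XOR 0 = 0
g3 = g2 AND x2 = 0 AND 1 = 0
g4 = x3 XOR g1 = 1 XOR 0 = 1
g5 = x3 AND g0 = 1 AND 0 = 0
g6 = x3 XOR g2 = 1 XOR 0 = 1
g7 = g3 XOR x2 = 0 XOR 1 = 1
g8 = x3 XOR g4 = 1 XOR 1 = 0
g9 = g5 XOR g4 = 0 XOR 1 = 1
g11 = g1 XOR g6 = 0 XOR 1 = 1
g12 = g7 XOR g11 = 1 XOR 1 = 0

g8 = 0; g9 = 1; g12 = 0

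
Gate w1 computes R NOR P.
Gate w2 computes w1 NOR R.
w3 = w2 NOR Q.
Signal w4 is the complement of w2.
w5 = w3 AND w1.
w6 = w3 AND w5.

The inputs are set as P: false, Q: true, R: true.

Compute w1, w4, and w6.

w1 = false; w4 = true; w6 = false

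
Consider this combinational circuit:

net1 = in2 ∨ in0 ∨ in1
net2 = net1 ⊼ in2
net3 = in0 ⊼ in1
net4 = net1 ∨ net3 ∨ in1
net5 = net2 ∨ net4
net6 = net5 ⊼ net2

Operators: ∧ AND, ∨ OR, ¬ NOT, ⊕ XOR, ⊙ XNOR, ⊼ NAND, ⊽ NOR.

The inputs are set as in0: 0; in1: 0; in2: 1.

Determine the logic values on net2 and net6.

net1 = in2 OR in0 OR in1 = 1 OR 0 OR 0 = 1
net2 = net1 NAND in2 = 1 NAND 1 = 0
net3 = in0 NAND in1 = 0 NAND 0 = 1
net4 = net1 OR net3 OR in1 = 1 OR 1 OR 0 = 1
net5 = net2 OR net4 = 0 OR 1 = 1
net6 = net5 NAND net2 = 1 NAND 0 = 1

net2 = 0, net6 = 1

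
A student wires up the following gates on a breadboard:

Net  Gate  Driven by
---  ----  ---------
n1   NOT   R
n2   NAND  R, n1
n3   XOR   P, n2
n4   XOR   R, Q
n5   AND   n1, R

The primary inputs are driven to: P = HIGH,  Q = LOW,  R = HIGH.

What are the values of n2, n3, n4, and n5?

n1 = NOT R = NOT HIGH = LOW
n2 = R NAND n1 = HIGH NAND LOW = HIGH
n3 = P XOR n2 = HIGH XOR HIGH = LOW
n4 = R XOR Q = HIGH XOR LOW = HIGH
n5 = n1 AND R = LOW AND HIGH = LOW

n2 = HIGH  n3 = LOW  n4 = HIGH  n5 = LOW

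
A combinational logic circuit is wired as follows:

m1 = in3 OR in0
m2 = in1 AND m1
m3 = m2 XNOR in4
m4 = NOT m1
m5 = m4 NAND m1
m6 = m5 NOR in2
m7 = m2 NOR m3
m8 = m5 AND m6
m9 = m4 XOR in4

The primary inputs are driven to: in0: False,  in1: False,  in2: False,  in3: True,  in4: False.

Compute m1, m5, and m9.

m1 = in3 OR in0 = True OR False = True
m4 = NOT m1 = NOT True = False
m5 = m4 NAND m1 = False NAND True = True
m9 = m4 XOR in4 = False XOR False = False

m1 = True, m5 = True, m9 = False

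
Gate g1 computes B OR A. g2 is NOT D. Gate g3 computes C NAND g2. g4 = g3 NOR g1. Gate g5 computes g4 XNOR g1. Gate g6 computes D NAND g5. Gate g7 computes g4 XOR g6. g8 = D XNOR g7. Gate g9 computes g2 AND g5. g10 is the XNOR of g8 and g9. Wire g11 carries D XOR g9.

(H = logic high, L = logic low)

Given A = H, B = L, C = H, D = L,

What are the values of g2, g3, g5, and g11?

g2 = H; g3 = L; g5 = L; g11 = L

g1 = B OR A = L OR H = H
g2 = NOT D = NOT L = H
g3 = C NAND g2 = H NAND H = L
g4 = g3 NOR g1 = L NOR H = L
g5 = g4 XNOR g1 = L XNOR H = L
g9 = g2 AND g5 = H AND L = L
g11 = D XOR g9 = L XOR L = L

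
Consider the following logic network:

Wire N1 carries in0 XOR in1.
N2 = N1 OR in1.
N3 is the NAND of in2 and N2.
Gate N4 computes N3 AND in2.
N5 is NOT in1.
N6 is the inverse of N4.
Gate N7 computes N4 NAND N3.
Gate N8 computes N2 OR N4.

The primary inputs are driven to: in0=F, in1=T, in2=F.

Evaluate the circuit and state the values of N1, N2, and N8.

N1 = in0 XOR in1 = F XOR T = T
N2 = N1 OR in1 = T OR T = T
N3 = in2 NAND N2 = F NAND T = T
N4 = N3 AND in2 = T AND F = F
N8 = N2 OR N4 = T OR F = T

N1 = T; N2 = T; N8 = T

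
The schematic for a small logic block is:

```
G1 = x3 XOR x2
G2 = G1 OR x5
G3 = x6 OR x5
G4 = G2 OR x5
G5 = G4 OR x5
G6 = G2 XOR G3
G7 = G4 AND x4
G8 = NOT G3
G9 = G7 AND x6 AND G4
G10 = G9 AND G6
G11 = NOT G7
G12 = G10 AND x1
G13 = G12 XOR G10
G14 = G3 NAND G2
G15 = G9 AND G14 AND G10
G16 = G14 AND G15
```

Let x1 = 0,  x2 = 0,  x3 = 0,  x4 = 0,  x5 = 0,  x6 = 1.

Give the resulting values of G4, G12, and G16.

G4 = 0  G12 = 0  G16 = 0

G1 = x3 XOR x2 = 0 XOR 0 = 0
G2 = G1 OR x5 = 0 OR 0 = 0
G3 = x6 OR x5 = 1 OR 0 = 1
G4 = G2 OR x5 = 0 OR 0 = 0
G6 = G2 XOR G3 = 0 XOR 1 = 1
G7 = G4 AND x4 = 0 AND 0 = 0
G9 = G7 AND x6 AND G4 = 0 AND 1 AND 0 = 0
G10 = G9 AND G6 = 0 AND 1 = 0
G12 = G10 AND x1 = 0 AND 0 = 0
G14 = G3 NAND G2 = 1 NAND 0 = 1
G15 = G9 AND G14 AND G10 = 0 AND 1 AND 0 = 0
G16 = G14 AND G15 = 1 AND 0 = 0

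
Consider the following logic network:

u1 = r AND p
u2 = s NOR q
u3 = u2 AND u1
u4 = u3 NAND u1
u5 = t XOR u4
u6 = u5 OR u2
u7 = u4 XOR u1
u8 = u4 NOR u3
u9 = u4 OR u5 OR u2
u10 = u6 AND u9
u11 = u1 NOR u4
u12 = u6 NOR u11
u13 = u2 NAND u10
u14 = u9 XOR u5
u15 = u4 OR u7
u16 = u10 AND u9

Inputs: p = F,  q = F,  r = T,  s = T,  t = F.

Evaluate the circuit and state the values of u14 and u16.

u14 = F; u16 = T

u1 = r AND p = T AND F = F
u2 = s NOR q = T NOR F = F
u3 = u2 AND u1 = F AND F = F
u4 = u3 NAND u1 = F NAND F = T
u5 = t XOR u4 = F XOR T = T
u6 = u5 OR u2 = T OR F = T
u9 = u4 OR u5 OR u2 = T OR T OR F = T
u10 = u6 AND u9 = T AND T = T
u14 = u9 XOR u5 = T XOR T = F
u16 = u10 AND u9 = T AND T = T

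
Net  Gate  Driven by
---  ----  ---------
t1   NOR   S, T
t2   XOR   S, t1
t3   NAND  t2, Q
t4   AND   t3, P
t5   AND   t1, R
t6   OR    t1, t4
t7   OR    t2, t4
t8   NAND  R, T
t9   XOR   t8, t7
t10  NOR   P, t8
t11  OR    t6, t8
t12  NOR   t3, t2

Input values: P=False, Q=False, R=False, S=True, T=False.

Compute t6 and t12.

t1 = S NOR T = True NOR False = False
t2 = S XOR t1 = True XOR False = True
t3 = t2 NAND Q = True NAND False = True
t4 = t3 AND P = True AND False = False
t6 = t1 OR t4 = False OR False = False
t12 = t3 NOR t2 = True NOR True = False

t6 = False, t12 = False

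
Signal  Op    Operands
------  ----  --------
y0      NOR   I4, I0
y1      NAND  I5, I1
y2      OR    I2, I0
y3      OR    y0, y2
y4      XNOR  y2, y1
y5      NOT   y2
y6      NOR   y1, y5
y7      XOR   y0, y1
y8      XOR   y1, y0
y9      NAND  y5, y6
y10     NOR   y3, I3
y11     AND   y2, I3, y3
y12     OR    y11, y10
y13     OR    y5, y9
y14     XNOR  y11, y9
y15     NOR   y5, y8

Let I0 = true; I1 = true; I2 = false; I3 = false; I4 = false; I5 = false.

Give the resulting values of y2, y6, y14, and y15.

y2 = true, y6 = false, y14 = false, y15 = false

y0 = I4 NOR I0 = false NOR true = false
y1 = I5 NAND I1 = false NAND true = true
y2 = I2 OR I0 = false OR true = true
y3 = y0 OR y2 = false OR true = true
y5 = NOT y2 = NOT true = false
y6 = y1 NOR y5 = true NOR false = false
y8 = y1 XOR y0 = true XOR false = true
y9 = y5 NAND y6 = false NAND false = true
y11 = y2 AND I3 AND y3 = true AND false AND true = false
y14 = y11 XNOR y9 = false XNOR true = false
y15 = y5 NOR y8 = false NOR true = false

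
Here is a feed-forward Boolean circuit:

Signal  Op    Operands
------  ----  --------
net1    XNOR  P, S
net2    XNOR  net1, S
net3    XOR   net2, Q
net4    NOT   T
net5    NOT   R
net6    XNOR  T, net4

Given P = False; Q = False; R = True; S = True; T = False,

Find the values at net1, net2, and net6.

net1 = False, net2 = False, net6 = False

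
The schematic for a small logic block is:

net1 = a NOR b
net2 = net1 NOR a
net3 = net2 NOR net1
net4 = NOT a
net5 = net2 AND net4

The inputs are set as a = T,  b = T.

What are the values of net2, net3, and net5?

net2 = F, net3 = T, net5 = F

net1 = a NOR b = T NOR T = F
net2 = net1 NOR a = F NOR T = F
net3 = net2 NOR net1 = F NOR F = T
net4 = NOT a = NOT T = F
net5 = net2 AND net4 = F AND F = F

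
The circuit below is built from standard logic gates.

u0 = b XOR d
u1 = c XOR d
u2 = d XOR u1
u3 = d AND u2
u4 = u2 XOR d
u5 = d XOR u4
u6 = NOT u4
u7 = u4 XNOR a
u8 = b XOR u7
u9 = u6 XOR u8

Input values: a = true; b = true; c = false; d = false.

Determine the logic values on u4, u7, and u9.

u4 = false; u7 = false; u9 = false

u1 = c XOR d = false XOR false = false
u2 = d XOR u1 = false XOR false = false
u4 = u2 XOR d = false XOR false = false
u6 = NOT u4 = NOT false = true
u7 = u4 XNOR a = false XNOR true = false
u8 = b XOR u7 = true XOR false = true
u9 = u6 XOR u8 = true XOR true = false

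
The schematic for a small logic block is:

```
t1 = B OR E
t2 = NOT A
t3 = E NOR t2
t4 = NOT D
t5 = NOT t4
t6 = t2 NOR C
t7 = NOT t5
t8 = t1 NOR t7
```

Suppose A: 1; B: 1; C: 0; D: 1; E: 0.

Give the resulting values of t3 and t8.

t1 = B OR E = 1 OR 0 = 1
t2 = NOT A = NOT 1 = 0
t3 = E NOR t2 = 0 NOR 0 = 1
t4 = NOT D = NOT 1 = 0
t5 = NOT t4 = NOT 0 = 1
t7 = NOT t5 = NOT 1 = 0
t8 = t1 NOR t7 = 1 NOR 0 = 0

t3 = 1, t8 = 0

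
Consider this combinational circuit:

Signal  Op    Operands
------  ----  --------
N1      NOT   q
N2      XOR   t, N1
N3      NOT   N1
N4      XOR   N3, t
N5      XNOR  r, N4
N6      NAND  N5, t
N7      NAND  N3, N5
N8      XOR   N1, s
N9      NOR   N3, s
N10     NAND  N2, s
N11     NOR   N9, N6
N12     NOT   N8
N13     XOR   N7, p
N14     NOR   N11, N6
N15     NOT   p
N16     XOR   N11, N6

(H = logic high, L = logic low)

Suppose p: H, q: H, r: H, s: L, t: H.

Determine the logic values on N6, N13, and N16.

N6 = H, N13 = L, N16 = H

N1 = NOT q = NOT H = L
N3 = NOT N1 = NOT L = H
N4 = N3 XOR t = H XOR H = L
N5 = r XNOR N4 = H XNOR L = L
N6 = N5 NAND t = L NAND H = H
N7 = N3 NAND N5 = H NAND L = H
N9 = N3 NOR s = H NOR L = L
N11 = N9 NOR N6 = L NOR H = L
N13 = N7 XOR p = H XOR H = L
N16 = N11 XOR N6 = L XOR H = H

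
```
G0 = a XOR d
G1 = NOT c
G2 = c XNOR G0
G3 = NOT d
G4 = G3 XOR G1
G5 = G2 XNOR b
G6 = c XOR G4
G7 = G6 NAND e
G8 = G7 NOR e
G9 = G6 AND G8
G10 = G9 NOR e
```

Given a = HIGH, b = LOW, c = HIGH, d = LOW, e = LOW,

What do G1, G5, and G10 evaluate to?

G0 = a XOR d = HIGH XOR LOW = HIGH
G1 = NOT c = NOT HIGH = LOW
G2 = c XNOR G0 = HIGH XNOR HIGH = HIGH
G3 = NOT d = NOT LOW = HIGH
G4 = G3 XOR G1 = HIGH XOR LOW = HIGH
G5 = G2 XNOR b = HIGH XNOR LOW = LOW
G6 = c XOR G4 = HIGH XOR HIGH = LOW
G7 = G6 NAND e = LOW NAND LOW = HIGH
G8 = G7 NOR e = HIGH NOR LOW = LOW
G9 = G6 AND G8 = LOW AND LOW = LOW
G10 = G9 NOR e = LOW NOR LOW = HIGH

G1 = LOW  G5 = LOW  G10 = HIGH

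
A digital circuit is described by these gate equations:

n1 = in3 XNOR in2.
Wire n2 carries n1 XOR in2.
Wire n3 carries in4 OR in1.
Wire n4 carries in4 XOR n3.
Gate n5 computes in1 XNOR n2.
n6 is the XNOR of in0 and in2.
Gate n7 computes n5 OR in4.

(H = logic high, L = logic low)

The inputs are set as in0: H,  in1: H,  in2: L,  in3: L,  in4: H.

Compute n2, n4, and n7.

n1 = in3 XNOR in2 = L XNOR L = H
n2 = n1 XOR in2 = H XOR L = H
n3 = in4 OR in1 = H OR H = H
n4 = in4 XOR n3 = H XOR H = L
n5 = in1 XNOR n2 = H XNOR H = H
n7 = n5 OR in4 = H OR H = H

n2 = H, n4 = L, n7 = H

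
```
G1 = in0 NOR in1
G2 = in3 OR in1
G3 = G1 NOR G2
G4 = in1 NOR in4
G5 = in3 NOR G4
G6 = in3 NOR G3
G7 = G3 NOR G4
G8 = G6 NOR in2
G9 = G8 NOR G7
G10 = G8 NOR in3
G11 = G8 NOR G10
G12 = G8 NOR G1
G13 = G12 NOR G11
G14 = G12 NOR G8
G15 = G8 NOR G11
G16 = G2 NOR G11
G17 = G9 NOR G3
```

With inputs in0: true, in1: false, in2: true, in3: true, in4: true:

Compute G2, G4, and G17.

G1 = in0 NOR in1 = true NOR false = false
G2 = in3 OR in1 = true OR false = true
G3 = G1 NOR G2 = false NOR true = false
G4 = in1 NOR in4 = false NOR true = false
G6 = in3 NOR G3 = true NOR false = false
G7 = G3 NOR G4 = false NOR false = true
G8 = G6 NOR in2 = false NOR true = false
G9 = G8 NOR G7 = false NOR true = false
G17 = G9 NOR G3 = false NOR false = true

G2 = true  G4 = false  G17 = true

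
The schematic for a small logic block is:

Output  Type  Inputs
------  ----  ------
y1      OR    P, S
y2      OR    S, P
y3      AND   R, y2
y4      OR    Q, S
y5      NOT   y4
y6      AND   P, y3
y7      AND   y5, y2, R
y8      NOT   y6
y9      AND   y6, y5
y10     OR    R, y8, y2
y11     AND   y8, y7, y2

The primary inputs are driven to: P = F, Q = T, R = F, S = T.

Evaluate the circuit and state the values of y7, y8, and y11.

y7 = F, y8 = T, y11 = F

y2 = S OR P = T OR F = T
y3 = R AND y2 = F AND T = F
y4 = Q OR S = T OR T = T
y5 = NOT y4 = NOT T = F
y6 = P AND y3 = F AND F = F
y7 = y5 AND y2 AND R = F AND T AND F = F
y8 = NOT y6 = NOT F = T
y11 = y8 AND y7 AND y2 = T AND F AND T = F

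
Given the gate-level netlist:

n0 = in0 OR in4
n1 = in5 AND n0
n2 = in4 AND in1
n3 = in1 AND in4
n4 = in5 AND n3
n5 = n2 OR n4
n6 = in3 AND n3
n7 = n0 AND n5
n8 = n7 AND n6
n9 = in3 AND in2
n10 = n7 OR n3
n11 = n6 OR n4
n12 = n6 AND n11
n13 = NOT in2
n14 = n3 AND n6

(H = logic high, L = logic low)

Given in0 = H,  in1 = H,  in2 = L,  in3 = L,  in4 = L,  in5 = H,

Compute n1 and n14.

n0 = in0 OR in4 = H OR L = H
n1 = in5 AND n0 = H AND H = H
n3 = in1 AND in4 = H AND L = L
n6 = in3 AND n3 = L AND L = L
n14 = n3 AND n6 = L AND L = L

n1 = H  n14 = L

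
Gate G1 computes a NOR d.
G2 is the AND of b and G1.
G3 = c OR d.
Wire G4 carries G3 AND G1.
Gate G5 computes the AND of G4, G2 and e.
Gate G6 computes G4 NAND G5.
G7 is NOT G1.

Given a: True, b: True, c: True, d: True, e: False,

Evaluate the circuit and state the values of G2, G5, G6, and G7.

G2 = False; G5 = False; G6 = True; G7 = True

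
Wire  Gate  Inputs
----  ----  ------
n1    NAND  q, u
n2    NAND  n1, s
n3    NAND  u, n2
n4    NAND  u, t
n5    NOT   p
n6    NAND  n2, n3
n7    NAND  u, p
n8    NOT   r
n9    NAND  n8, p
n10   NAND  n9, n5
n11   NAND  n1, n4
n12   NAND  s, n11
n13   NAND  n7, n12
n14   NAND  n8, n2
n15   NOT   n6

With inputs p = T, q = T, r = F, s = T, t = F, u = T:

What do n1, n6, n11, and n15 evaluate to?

n1 = q NAND u = T NAND T = F
n2 = n1 NAND s = F NAND T = T
n3 = u NAND n2 = T NAND T = F
n4 = u NAND t = T NAND F = T
n6 = n2 NAND n3 = T NAND F = T
n11 = n1 NAND n4 = F NAND T = T
n15 = NOT n6 = NOT T = F

n1 = F; n6 = T; n11 = T; n15 = F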